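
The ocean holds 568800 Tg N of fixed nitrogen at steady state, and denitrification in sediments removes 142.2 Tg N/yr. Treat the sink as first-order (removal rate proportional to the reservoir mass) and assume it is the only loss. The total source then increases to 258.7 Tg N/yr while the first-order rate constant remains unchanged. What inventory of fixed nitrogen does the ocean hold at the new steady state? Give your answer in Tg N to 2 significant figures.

Rate constant k = F/M = 142.2 / 568800 = 0.0002500 yr⁻¹.
At the new steady state, source = k·M_new ⇒ M_new = 258.7 / 0.0002500 = 1.035×10^6 Tg N.
(Equivalently M_new = M × F_new/F_old = 568800 × 258.7/142.2.)

1.0×10^6 Tg N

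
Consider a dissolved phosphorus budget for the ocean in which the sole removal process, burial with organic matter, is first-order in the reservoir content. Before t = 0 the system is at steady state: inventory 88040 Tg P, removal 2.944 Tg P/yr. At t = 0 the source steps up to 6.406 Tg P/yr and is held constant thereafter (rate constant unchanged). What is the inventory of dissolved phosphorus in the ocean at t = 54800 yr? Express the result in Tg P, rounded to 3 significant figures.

The sink rate constant is k = F₀/M₀ = 2.944/88040 = 3.344×10^-5 yr⁻¹.
Solving dM/dt = F₁ − kM with M(0) = M₀ gives M(t) = F₁/k + (M₀ − F₁/k)·e^(−kt).
F₁/k = 6.406/3.344×10^-5 = 191570 Tg P; kt = 3.344×10^-5 × 54800 = 1.832, e^(−kt) = 0.1600.
M(54800) = 191570 + (88040 − 191570) × 0.1600 = 191570 − 16570 = 175000 Tg P.

175000 Tg P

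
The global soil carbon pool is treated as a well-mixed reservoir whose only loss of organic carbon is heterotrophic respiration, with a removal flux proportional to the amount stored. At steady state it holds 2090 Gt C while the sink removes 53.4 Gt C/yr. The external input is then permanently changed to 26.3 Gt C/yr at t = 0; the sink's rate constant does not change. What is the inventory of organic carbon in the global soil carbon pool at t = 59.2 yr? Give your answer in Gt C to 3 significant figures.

1260 Gt C

τ = M₀/F₀ = 2090/53.4 = 39.14 yr; rate constant k = 1/τ.
New steady state M_∞ = F₁/k = F₁·τ = 26.3 × 39.14 = 1029.3 Gt C.
M(t) = M_∞ + (M₀ − M_∞)·e^(−t/τ); t/τ = 59.2/39.14 = 1.513, so e^(−t/τ) = 0.2203.
M(t) = 1029.3 + 1061 × 0.2203 = 1263.1 Gt C.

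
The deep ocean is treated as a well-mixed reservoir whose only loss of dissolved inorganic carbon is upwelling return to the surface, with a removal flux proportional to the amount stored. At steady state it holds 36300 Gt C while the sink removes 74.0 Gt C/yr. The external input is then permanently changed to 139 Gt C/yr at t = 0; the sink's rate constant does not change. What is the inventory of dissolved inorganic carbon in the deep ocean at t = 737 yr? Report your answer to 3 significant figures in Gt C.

61100 Gt C

The sink rate constant is k = F₀/M₀ = 74.0/36300 = 0.002039 yr⁻¹.
Solving dM/dt = F₁ − kM with M(0) = M₀ gives M(t) = F₁/k + (M₀ − F₁/k)·e^(−kt).
F₁/k = 139/0.002039 = 68185 Gt C; kt = 0.002039 × 737 = 1.502, e^(−kt) = 0.2226.
M(737) = 68185 + (36300 − 68185) × 0.2226 = 68185 − 7097 = 61088 Gt C.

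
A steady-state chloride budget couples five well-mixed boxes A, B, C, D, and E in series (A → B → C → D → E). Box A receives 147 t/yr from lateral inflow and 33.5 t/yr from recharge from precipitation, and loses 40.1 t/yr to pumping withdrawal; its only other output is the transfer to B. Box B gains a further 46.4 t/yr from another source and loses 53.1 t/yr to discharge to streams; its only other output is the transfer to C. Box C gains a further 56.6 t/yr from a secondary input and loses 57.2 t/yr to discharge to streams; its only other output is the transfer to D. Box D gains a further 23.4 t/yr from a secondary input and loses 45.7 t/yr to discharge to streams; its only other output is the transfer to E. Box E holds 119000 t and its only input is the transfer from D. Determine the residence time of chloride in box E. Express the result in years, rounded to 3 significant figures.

1070 yr

Box A: F(A→B) = (147 + 33.5) − 40.1 = 140.40 t/yr.
Box B: F(B→C) = (140.40 + 46.4) − 53.1 = 133.70 t/yr.
Box C: F(C→D) = (133.70 + 56.6) − 57.2 = 133.10 t/yr.
Box D: F(D→E) = (133.10 + 23.4) − 45.7 = 110.80 t/yr.
Box E throughput = its input = 110.80 t/yr; τ = 119000 / 110.80 = 1074 yr.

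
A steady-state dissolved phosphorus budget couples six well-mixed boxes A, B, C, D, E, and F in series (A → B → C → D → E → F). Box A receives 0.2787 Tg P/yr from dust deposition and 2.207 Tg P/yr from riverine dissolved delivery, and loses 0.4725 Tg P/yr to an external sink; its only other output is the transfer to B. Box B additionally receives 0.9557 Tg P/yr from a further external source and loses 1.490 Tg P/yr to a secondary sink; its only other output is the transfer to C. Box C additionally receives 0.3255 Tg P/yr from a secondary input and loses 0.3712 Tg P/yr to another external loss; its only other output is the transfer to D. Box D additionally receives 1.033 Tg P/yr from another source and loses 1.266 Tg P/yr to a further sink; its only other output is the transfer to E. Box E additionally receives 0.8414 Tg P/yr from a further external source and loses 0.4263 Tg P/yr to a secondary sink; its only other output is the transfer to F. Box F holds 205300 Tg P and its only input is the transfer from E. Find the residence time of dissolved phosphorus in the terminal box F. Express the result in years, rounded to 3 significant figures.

127000 yr

Box A: F(A→B) = (0.2787 + 2.207) − 0.4725 = 2.0132 Tg P/yr.
Box B: F(B→C) = (2.0132 + 0.9557) − 1.490 = 1.4789 Tg P/yr.
Box C: F(C→D) = (1.4789 + 0.3255) − 0.3712 = 1.4332 Tg P/yr.
Box D: F(D→E) = (1.4332 + 1.033) − 1.266 = 1.2002 Tg P/yr.
Box E: F(E→F) = (1.2002 + 0.8414) − 0.4263 = 1.6153 Tg P/yr.
Box F throughput = its input = 1.6153 Tg P/yr; τ = 205300 / 1.6153 = 127100 yr.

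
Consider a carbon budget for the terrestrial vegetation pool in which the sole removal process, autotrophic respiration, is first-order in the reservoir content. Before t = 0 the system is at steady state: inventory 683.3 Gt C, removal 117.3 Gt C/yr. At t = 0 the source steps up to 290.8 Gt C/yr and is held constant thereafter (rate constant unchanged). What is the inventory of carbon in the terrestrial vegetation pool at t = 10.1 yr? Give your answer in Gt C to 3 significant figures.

1520 Gt C

τ = M₀/F₀ = 683.3/117.3 = 5.825 yr; rate constant k = 1/τ.
New steady state M_∞ = F₁/k = F₁·τ = 290.8 × 5.825 = 1694.0 Gt C.
M(t) = M_∞ + (M₀ − M_∞)·e^(−t/τ); t/τ = 10.1/5.825 = 1.734, so e^(−t/τ) = 0.1766.
M(t) = 1694.0 − 1011 × 0.1766 = 1515.5 Gt C.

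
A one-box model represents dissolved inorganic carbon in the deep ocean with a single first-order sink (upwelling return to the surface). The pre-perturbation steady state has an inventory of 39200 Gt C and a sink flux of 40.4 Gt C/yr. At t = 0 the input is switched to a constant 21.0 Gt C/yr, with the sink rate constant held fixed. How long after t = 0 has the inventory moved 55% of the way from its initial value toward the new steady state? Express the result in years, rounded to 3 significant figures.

τ = M₀/F₀ = 39200/40.4 = 970.3 yr.
The remaining gap fraction is e^(−t/τ); 55% covered ⇒ e^(−t/τ) = 0.450.
t = −τ ln(0.450) = 970.3 × 0.7985 = 774.8 yr.

775 yr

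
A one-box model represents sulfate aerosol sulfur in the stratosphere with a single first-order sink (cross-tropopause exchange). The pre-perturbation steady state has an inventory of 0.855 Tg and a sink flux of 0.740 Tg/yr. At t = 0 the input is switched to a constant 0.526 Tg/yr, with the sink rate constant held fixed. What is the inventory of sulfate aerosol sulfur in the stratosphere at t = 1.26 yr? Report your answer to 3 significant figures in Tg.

0.691 Tg

τ = M₀/F₀ = 0.855/0.740 = 1.155 yr; rate constant k = 1/τ.
New steady state M_∞ = F₁/k = F₁·τ = 0.526 × 1.155 = 0.60774 Tg.
M(t) = M_∞ + (M₀ − M_∞)·e^(−t/τ); t/τ = 1.26/1.155 = 1.091, so e^(−t/τ) = 0.3360.
M(t) = 0.60774 + 0.2473 × 0.3360 = 0.69083 Tg.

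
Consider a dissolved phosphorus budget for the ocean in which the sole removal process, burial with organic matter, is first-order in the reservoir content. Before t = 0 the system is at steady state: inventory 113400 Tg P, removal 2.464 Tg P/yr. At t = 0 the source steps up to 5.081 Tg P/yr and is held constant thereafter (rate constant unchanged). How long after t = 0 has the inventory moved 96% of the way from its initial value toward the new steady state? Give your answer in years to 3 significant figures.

τ = M₀/F₀ = 113400/2.464 = 46020 yr.
The remaining gap fraction is e^(−t/τ); 96% covered ⇒ e^(−t/τ) = 0.0400.
t = −τ ln(0.0400) = 46020 × 3.219 = 148100 yr.

148000 yr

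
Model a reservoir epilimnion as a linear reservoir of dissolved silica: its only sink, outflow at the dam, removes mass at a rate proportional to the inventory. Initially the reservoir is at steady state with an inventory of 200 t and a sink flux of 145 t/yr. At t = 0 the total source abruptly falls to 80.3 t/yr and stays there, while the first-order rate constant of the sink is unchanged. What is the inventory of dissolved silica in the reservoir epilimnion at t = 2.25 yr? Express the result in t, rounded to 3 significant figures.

128 t

τ = M₀/F₀ = 200/145 = 1.379 yr; rate constant k = 1/τ.
New steady state M_∞ = F₁/k = F₁·τ = 80.3 × 1.379 = 110.76 t.
M(t) = M_∞ + (M₀ − M_∞)·e^(−t/τ); t/τ = 2.25/1.379 = 1.631, so e^(−t/τ) = 0.1957.
M(t) = 110.76 + 89.24 × 0.1957 = 128.22 t.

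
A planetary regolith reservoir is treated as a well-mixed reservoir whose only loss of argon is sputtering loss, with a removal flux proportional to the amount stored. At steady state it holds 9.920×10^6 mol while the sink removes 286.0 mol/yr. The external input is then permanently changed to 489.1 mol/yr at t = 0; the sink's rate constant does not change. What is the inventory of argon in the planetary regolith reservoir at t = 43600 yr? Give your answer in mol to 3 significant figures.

1.50×10^7 mol

Residence time τ = M₀/F₀ = 34690 yr. The eventual steady state is M_∞ = M₀·(F₁/F₀) = 9.920×10^6 × 489.1/286.0 = 1.6965×10^7 mol.
The anomaly ΔM(t) = M(t) − M_∞ decays as ΔM₀·e^(−t/τ) with ΔM₀ = 9.920×10^6 − 1.6965×10^7 = −7.045×10^6 mol.
At t = 43600 yr, e^(−t/τ) = e^(−1.257) = 0.2845, so ΔM = −2.004×10^6 mol and M = 1.6965×10^7 − 2.004×10^6 = 1.4960×10^7 mol.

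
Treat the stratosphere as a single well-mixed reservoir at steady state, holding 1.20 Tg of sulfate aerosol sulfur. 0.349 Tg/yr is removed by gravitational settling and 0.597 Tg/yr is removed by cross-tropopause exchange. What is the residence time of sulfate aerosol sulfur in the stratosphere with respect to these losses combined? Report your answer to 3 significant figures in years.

Total removal = 0.3490 + 0.5970 = 0.94600 Tg/yr.
τ = M / ΣF_out = 1.20 / 0.94600 = 1.268 yr.

1.27 yr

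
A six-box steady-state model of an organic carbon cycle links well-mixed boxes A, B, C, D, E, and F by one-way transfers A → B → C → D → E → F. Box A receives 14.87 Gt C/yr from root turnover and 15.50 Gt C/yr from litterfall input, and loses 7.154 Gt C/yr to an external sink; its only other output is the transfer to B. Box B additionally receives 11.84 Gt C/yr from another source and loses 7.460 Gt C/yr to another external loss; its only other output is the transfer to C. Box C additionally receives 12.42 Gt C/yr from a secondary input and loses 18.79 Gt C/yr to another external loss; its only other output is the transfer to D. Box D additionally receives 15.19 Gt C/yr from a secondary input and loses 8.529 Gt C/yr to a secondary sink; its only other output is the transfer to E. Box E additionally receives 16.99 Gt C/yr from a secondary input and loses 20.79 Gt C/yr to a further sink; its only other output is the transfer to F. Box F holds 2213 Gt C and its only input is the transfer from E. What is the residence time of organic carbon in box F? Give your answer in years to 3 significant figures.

Box A: F(A→B) = (14.87 + 15.50) − 7.154 = 23.216 Gt C/yr.
Box B: F(B→C) = (23.216 + 11.84) − 7.460 = 27.596 Gt C/yr.
Box C: F(C→D) = (27.596 + 12.42) − 18.79 = 21.226 Gt C/yr.
Box D: F(D→E) = (21.226 + 15.19) − 8.529 = 27.887 Gt C/yr.
Box E: F(E→F) = (27.887 + 16.99) − 20.79 = 24.087 Gt C/yr.
Box F throughput = its input = 24.087 Gt C/yr; τ = 2213 / 24.087 = 91.88 yr.

91.9 yr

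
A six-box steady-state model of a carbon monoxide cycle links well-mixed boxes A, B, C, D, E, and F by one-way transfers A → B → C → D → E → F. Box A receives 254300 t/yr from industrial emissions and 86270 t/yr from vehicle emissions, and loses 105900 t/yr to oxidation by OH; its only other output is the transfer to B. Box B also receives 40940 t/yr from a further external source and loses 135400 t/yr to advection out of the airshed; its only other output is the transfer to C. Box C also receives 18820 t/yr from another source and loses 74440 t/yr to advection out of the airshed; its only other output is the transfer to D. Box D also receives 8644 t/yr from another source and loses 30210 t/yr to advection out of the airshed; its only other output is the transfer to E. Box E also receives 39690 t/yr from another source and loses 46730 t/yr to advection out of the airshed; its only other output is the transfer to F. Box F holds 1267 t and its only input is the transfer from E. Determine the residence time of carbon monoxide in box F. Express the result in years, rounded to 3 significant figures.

Box A: F(A→B) = (254300 + 86270) − 105900 = 234670 t/yr.
Box B: F(B→C) = (234670 + 40940) − 135400 = 140210 t/yr.
Box C: F(C→D) = (140210 + 18820) − 74440 = 84590 t/yr.
Box D: F(D→E) = (84590 + 8644) − 30210 = 63024 t/yr.
Box E: F(E→F) = (63024 + 39690) − 46730 = 55984 t/yr.
Box F throughput = its input = 55984 t/yr; τ = 1267 / 55984 = 0.02263 yr.

0.0226 yr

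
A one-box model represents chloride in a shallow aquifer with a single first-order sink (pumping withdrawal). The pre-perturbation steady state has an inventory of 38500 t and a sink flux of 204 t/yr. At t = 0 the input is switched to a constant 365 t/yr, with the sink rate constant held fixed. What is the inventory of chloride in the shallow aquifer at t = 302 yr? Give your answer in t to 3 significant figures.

62800 t

The sink rate constant is k = F₀/M₀ = 204/38500 = 0.005299 yr⁻¹.
Solving dM/dt = F₁ − kM with M(0) = M₀ gives M(t) = F₁/k + (M₀ − F₁/k)·e^(−kt).
F₁/k = 365/0.005299 = 68885 t; kt = 0.005299 × 302 = 1.600, e^(−kt) = 0.2019.
M(302) = 68885 + (38500 − 68885) × 0.2019 = 68885 − 6133 = 62751 t.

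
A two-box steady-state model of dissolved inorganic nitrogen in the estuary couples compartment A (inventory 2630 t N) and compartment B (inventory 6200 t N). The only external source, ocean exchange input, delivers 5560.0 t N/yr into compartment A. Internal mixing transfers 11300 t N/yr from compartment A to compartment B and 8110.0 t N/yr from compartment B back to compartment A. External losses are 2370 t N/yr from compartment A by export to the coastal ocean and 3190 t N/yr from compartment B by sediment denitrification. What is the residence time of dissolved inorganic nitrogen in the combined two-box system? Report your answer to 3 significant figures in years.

1.59 yr

Treat the two boxes together as one reservoir: the mixing fluxes between them are internal recycling, so τ = ΣM / Σ(external losses).
M_total = 2630 + 6200 = 8830.0 t N.
ΣF_external_out = 2370 + 3190 = 5560.0 t N/yr.
τ = M_total / ΣF_ext = 8830.0 / 5560.0 = 1.588 yr.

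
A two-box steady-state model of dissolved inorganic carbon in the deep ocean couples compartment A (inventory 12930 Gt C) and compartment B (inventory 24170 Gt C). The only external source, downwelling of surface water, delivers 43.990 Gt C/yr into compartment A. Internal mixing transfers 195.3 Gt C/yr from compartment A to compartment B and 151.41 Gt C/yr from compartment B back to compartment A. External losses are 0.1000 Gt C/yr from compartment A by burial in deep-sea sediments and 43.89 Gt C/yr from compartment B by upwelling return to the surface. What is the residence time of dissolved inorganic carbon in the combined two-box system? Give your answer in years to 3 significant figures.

843 yr

For the system as a whole, the A↔B exchange is internal and contributes nothing to the throughput; only the external sinks remove mass.
M_total = 12930 + 24170 = 37100 Gt C.
ΣF_external_out = 0.1000 + 43.89 = 43.990 Gt C/yr.
τ = M_total / ΣF_ext = 37100 / 43.990 = 843.4 yr.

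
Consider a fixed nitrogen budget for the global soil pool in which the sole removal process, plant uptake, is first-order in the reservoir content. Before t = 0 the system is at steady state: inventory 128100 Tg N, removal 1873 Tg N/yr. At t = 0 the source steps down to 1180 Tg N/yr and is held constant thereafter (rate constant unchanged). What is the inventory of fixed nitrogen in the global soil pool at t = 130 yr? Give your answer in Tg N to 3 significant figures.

The sink rate constant is k = F₀/M₀ = 1873/128100 = 0.01462 yr⁻¹.
Solving dM/dt = F₁ − kM with M(0) = M₀ gives M(t) = F₁/k + (M₀ − F₁/k)·e^(−kt).
F₁/k = 1180/0.01462 = 80704 Tg N; kt = 0.01462 × 130 = 1.901, e^(−kt) = 0.1495.
M(130) = 80704 + (128100 − 80704) × 0.1495 = 80704 + 7083 = 87787 Tg N.

87800 Tg N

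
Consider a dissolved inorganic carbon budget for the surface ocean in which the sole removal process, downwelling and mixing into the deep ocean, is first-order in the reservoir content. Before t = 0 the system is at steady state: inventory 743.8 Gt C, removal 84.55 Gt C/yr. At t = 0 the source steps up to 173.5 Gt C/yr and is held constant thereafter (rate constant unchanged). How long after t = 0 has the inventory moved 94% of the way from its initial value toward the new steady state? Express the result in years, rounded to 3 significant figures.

τ = M₀/F₀ = 743.8/84.55 = 8.797 yr.
The remaining gap fraction is e^(−t/τ); 94% covered ⇒ e^(−t/τ) = 0.0600.
t = −τ ln(0.0600) = 8.797 × 2.813 = 24.75 yr.

24.8 yr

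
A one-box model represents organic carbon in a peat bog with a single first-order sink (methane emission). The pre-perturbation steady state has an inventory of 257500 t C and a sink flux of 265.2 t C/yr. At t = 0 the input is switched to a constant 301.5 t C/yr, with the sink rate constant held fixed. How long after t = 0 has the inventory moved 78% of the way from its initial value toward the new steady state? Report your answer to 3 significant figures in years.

τ = M₀/F₀ = 257500/265.2 = 971.0 yr.
The remaining gap fraction is e^(−t/τ); 78% covered ⇒ e^(−t/τ) = 0.220.
t = −τ ln(0.220) = 971.0 × 1.514 = 1470 yr.

1470 yr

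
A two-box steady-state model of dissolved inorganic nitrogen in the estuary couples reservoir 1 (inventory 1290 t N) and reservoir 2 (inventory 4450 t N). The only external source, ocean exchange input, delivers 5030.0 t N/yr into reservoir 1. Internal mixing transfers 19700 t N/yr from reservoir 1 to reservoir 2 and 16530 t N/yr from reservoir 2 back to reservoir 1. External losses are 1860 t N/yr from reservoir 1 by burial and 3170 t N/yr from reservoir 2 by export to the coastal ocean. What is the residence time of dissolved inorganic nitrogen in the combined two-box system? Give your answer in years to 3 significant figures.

1.14 yr

Treat the two boxes together as one reservoir: the mixing fluxes between them are internal recycling, so τ = ΣM / Σ(external losses).
M_total = 1290 + 4450 = 5740.0 t N.
ΣF_external_out = 1860 + 3170 = 5030.0 t N/yr.
τ = M_total / ΣF_ext = 5740.0 / 5030.0 = 1.141 yr.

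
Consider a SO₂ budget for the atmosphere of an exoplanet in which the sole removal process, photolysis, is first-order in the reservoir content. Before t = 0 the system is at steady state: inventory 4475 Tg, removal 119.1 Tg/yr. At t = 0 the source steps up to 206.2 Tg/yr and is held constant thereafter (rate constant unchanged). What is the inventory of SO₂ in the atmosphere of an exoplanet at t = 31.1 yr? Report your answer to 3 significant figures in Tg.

6320 Tg

τ = M₀/F₀ = 4475/119.1 = 37.57 yr; rate constant k = 1/τ.
New steady state M_∞ = F₁/k = F₁·τ = 206.2 × 37.57 = 7747.6 Tg.
M(t) = M_∞ + (M₀ − M_∞)·e^(−t/τ); t/τ = 31.1/37.57 = 0.8277, so e^(−t/τ) = 0.4370.
M(t) = 7747.6 − 3273 × 0.4370 = 6317.3 Tg.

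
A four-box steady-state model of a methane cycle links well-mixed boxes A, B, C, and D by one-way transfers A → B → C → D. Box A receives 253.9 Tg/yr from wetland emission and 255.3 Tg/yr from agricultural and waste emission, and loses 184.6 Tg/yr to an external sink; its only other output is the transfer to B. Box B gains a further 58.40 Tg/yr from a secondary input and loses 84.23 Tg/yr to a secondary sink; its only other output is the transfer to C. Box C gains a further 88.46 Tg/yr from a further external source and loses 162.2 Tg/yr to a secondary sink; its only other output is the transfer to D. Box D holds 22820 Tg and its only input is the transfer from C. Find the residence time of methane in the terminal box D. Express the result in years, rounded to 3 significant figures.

Box A: F(A→B) = (253.9 + 255.3) − 184.6 = 324.60 Tg/yr.
Box B: F(B→C) = (324.60 + 58.40) − 84.23 = 298.77 Tg/yr.
Box C: F(C→D) = (298.77 + 88.46) − 162.2 = 225.03 Tg/yr.
Box D throughput = its input = 225.03 Tg/yr; τ = 22820 / 225.03 = 101.4 yr.

101 yr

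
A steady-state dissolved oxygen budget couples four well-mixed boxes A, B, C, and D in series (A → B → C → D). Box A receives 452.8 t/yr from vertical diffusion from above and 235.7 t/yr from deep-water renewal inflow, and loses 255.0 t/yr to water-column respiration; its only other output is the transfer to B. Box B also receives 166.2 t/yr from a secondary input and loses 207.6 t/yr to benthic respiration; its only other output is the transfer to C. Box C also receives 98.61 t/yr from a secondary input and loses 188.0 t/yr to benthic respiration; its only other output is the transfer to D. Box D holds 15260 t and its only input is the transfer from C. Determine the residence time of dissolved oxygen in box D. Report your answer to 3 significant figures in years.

50.4 yr

Box A: F(A→B) = (452.8 + 235.7) − 255.0 = 433.50 t/yr.
Box B: F(B→C) = (433.50 + 166.2) − 207.6 = 392.10 t/yr.
Box C: F(C→D) = (392.10 + 98.61) − 188.0 = 302.71 t/yr.
Box D throughput = its input = 302.71 t/yr; τ = 15260 / 302.71 = 50.41 yr.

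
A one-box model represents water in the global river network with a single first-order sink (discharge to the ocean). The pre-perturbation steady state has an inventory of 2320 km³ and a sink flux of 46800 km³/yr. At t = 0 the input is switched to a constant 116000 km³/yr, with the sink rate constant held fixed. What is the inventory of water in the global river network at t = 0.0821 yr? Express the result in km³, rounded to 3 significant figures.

5100 km³

Residence time τ = M₀/F₀ = 0.04957 yr. The eventual steady state is M_∞ = M₀·(F₁/F₀) = 2320 × 116000/46800 = 5750.4 km³.
The anomaly ΔM(t) = M(t) − M_∞ decays as ΔM₀·e^(−t/τ) with ΔM₀ = 2320 − 5750.4 = −3430 km³.
At t = 0.0821 yr, e^(−t/τ) = e^(−1.656) = 0.1909, so ΔM = −654.8 km³ and M = 5750.4 − 654.8 = 5095.7 km³.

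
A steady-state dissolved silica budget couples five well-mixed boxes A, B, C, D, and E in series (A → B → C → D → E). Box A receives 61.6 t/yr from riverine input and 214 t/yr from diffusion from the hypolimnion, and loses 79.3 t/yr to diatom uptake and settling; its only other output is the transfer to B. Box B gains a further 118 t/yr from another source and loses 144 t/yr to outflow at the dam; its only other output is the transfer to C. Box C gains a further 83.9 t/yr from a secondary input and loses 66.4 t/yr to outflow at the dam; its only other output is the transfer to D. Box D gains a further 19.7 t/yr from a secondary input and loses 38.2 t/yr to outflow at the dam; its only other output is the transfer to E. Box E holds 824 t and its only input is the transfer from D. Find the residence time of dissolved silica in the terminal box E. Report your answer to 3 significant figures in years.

4.87 yr

Box A: F(A→B) = (61.6 + 214) − 79.3 = 196.30 t/yr.
Box B: F(B→C) = (196.30 + 118) − 144 = 170.30 t/yr.
Box C: F(C→D) = (170.30 + 83.9) − 66.4 = 187.80 t/yr.
Box D: F(D→E) = (187.80 + 19.7) − 38.2 = 169.30 t/yr.
Box E throughput = its input = 169.30 t/yr; τ = 824 / 169.30 = 4.867 yr.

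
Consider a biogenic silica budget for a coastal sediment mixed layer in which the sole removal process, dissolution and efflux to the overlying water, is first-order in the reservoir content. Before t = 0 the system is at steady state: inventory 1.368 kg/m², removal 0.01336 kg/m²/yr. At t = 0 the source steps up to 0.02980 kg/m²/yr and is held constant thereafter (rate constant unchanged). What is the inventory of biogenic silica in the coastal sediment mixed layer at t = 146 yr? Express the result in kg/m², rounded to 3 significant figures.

2.65 kg/m²

Residence time τ = M₀/F₀ = 102.4 yr. The eventual steady state is M_∞ = M₀·(F₁/F₀) = 1.368 × 0.02980/0.01336 = 3.0514 kg/m².
The anomaly ΔM(t) = M(t) − M_∞ decays as ΔM₀·e^(−t/τ) with ΔM₀ = 1.368 − 3.0514 = −1.683 kg/m².
At t = 146 yr, e^(−t/τ) = e^(−1.426) = 0.2403, so ΔM = −0.4045 kg/m² and M = 3.0514 − 0.4045 = 2.6469 kg/m².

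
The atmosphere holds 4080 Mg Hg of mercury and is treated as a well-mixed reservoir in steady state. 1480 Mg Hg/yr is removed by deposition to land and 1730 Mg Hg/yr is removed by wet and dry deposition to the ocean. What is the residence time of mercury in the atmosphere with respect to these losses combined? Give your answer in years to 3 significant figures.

Total removal = 1480 + 1730 = 3210.0 Mg Hg/yr.
τ = M / ΣF_out = 4080 / 3210.0 = 1.271 yr.

1.27 yr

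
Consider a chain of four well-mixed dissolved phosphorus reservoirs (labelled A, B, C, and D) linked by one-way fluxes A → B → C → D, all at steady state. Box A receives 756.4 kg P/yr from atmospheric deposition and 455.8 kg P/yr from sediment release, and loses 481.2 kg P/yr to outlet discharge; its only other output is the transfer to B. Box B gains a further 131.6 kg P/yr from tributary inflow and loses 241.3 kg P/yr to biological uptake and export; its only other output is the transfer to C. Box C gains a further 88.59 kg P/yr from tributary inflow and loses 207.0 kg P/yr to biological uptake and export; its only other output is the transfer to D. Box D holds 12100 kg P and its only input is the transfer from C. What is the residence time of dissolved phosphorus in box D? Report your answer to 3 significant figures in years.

Box A: F(A→B) = (756.4 + 455.8) − 481.2 = 731.00 kg P/yr.
Box B: F(B→C) = (731.00 + 131.6) − 241.3 = 621.30 kg P/yr.
Box C: F(C→D) = (621.30 + 88.59) − 207.0 = 502.89 kg P/yr.
Box D throughput = its input = 502.89 kg P/yr; τ = 12100 / 502.89 = 24.06 yr.

24.1 yr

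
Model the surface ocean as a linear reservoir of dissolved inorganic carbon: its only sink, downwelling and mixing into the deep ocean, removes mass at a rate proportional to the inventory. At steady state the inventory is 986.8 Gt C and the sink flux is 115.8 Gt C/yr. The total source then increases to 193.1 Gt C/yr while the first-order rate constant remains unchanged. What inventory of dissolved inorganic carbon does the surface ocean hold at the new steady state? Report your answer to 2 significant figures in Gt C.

Rate constant k = F/M = 115.8 / 986.8 = 0.1173 yr⁻¹.
At the new steady state, source = k·M_new ⇒ M_new = 193.1 / 0.1173 = 1646 Gt C.
(Equivalently M_new = M × F_new/F_old = 986.8 × 193.1/115.8.)

1600 Gt C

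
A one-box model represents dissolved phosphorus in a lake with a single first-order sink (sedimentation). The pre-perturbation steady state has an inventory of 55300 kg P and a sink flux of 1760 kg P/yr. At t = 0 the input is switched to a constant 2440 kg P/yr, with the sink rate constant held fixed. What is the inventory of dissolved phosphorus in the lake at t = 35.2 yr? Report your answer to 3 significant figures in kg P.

69700 kg P

τ = M₀/F₀ = 55300/1760 = 31.42 yr; rate constant k = 1/τ.
New steady state M_∞ = F₁/k = F₁·τ = 2440 × 31.42 = 76666 kg P.
M(t) = M_∞ + (M₀ − M_∞)·e^(−t/τ); t/τ = 35.2/31.42 = 1.120, so e^(−t/τ) = 0.3262.
M(t) = 76666 − 21370 × 0.3262 = 69697 kg P.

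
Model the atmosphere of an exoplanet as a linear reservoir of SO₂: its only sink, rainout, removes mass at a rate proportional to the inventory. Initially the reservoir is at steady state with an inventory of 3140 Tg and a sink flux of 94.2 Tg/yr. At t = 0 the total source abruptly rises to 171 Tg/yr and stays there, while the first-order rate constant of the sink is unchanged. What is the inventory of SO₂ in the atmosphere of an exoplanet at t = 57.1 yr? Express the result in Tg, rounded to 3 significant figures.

Residence time τ = M₀/F₀ = 33.33 yr. The eventual steady state is M_∞ = M₀·(F₁/F₀) = 3140 × 171/94.2 = 5700.0 Tg.
The anomaly ΔM(t) = M(t) − M_∞ decays as ΔM₀·e^(−t/τ) with ΔM₀ = 3140 − 5700.0 = −2560 Tg.
At t = 57.1 yr, e^(−t/τ) = e^(−1.713) = 0.1803, so ΔM = −461.6 Tg and M = 5700.0 − 461.6 = 5238.4 Tg.

5240 Tg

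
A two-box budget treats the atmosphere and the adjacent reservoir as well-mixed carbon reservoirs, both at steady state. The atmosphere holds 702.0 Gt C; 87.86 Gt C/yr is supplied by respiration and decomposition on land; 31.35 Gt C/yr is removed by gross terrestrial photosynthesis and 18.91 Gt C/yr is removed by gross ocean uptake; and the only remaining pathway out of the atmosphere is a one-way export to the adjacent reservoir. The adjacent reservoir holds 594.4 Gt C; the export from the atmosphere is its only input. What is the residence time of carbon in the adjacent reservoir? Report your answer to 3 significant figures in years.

15.8 yr

Balance the atmosphere: ΣF_in = 87.860 Gt C/yr.
Export to the adjacent reservoir = ΣF_in − (31.35 + 18.91) = 37.600 Gt C/yr.
At steady state the output of the adjacent reservoir equals its input, 37.600 Gt C/yr.
τ = M / F = 594.4 / 37.600 = 15.81 yr.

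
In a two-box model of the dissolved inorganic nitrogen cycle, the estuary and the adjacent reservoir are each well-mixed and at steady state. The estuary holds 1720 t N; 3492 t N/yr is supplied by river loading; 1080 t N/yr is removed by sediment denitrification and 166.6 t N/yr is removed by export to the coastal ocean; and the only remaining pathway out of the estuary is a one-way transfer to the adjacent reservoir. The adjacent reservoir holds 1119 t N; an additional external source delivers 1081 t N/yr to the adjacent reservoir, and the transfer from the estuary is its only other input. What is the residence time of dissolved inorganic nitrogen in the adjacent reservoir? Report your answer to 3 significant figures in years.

0.336 yr

Balance the estuary: ΣF_in = 3492.0 t N/yr.
Transfer to the adjacent reservoir = ΣF_in − (1080 + 166.6) = 2245.4 t N/yr.
Total input to the adjacent reservoir = 2245.4 + 1081 = 3326.4 t N/yr; at steady state this equals its total output.
τ = M / F = 1119 / 3326.4 = 0.3364 yr.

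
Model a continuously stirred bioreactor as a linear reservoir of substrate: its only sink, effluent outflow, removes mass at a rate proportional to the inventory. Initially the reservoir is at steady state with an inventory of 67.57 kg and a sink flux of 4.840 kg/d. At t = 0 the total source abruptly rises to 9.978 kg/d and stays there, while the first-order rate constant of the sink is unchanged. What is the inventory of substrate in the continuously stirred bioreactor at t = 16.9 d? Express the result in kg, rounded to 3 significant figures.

118 kg

The sink rate constant is k = F₀/M₀ = 4.840/67.57 = 0.07163 d⁻¹.
Solving dM/dt = F₁ − kM with M(0) = M₀ gives M(t) = F₁/k + (M₀ − F₁/k)·e^(−kt).
F₁/k = 9.978/0.07163 = 139.30 kg; kt = 0.07163 × 16.9 = 1.211, e^(−kt) = 0.2980.
M(16.9) = 139.30 + (67.57 − 139.30) × 0.2980 = 139.30 − 21.38 = 117.92 kg.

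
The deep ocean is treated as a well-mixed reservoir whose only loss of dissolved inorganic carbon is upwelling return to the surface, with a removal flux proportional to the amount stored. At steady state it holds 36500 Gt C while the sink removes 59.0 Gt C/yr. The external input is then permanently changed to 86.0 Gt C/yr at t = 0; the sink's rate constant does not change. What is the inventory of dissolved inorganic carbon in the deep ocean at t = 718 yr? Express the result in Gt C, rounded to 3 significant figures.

48000 Gt C

τ = M₀/F₀ = 36500/59.0 = 618.6 yr; rate constant k = 1/τ.
New steady state M_∞ = F₁/k = F₁·τ = 86.0 × 618.6 = 53203 Gt C.
M(t) = M_∞ + (M₀ − M_∞)·e^(−t/τ); t/τ = 718/618.6 = 1.161, so e^(−t/τ) = 0.3133.
M(t) = 53203 − 16700 × 0.3133 = 47970 Gt C.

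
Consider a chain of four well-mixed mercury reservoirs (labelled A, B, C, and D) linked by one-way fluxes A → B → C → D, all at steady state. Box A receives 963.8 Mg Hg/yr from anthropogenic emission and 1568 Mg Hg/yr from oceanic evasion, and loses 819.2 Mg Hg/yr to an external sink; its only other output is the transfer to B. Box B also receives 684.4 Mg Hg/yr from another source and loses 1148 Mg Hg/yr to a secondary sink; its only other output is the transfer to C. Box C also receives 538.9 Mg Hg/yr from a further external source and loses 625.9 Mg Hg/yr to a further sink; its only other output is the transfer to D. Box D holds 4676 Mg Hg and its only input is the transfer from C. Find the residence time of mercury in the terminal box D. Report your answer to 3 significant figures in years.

Box A: F(A→B) = (963.8 + 1568) − 819.2 = 1712.6 Mg Hg/yr.
Box B: F(B→C) = (1712.6 + 684.4) − 1148 = 1249.0 Mg Hg/yr.
Box C: F(C→D) = (1249.0 + 538.9) − 625.9 = 1162.0 Mg Hg/yr.
Box D throughput = its input = 1162.0 Mg Hg/yr; τ = 4676 / 1162.0 = 4.024 yr.

4.02 yr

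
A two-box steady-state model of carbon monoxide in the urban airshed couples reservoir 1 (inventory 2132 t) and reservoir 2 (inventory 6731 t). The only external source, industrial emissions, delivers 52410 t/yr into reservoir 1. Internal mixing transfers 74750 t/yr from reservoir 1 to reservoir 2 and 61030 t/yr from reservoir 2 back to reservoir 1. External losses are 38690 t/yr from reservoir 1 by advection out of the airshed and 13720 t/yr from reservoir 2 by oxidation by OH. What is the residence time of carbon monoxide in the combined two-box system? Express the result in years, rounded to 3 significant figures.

0.169 yr

Treat the two boxes together as one reservoir: the mixing fluxes between them are internal recycling, so τ = ΣM / Σ(external losses).
M_total = 2132 + 6731 = 8863.0 t.
ΣF_external_out = 38690 + 13720 = 52410 t/yr.
τ = M_total / ΣF_ext = 8863.0 / 52410 = 0.1691 yr.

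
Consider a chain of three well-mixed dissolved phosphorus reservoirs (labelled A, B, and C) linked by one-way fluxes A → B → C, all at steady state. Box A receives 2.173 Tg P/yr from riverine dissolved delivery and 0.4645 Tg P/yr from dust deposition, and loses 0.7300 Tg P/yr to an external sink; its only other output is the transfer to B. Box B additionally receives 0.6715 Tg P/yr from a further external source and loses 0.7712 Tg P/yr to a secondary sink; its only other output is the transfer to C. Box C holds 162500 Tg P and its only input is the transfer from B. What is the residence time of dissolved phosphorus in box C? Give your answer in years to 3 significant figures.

89900 yr

Box A: F(A→B) = (2.173 + 0.4645) − 0.7300 = 1.9075 Tg P/yr.
Box B: F(B→C) = (1.9075 + 0.6715) − 0.7712 = 1.8078 Tg P/yr.
Box C throughput = its input = 1.8078 Tg P/yr; τ = 162500 / 1.8078 = 89890 yr.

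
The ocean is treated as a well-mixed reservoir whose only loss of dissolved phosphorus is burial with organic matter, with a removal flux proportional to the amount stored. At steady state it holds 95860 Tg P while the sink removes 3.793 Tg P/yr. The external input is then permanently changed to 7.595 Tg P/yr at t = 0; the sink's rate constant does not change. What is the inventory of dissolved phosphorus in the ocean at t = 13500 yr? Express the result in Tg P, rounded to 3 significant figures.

136000 Tg P

The sink rate constant is k = F₀/M₀ = 3.793/95860 = 3.957×10^-5 yr⁻¹.
Solving dM/dt = F₁ − kM with M(0) = M₀ gives M(t) = F₁/k + (M₀ − F₁/k)·e^(−kt).
F₁/k = 7.595/3.957×10^-5 = 191950 Tg P; kt = 3.957×10^-5 × 13500 = 0.5342, e^(−kt) = 0.5862.
M(13500) = 191950 + (95860 − 191950) × 0.5862 = 191950 − 56320 = 135630 Tg P.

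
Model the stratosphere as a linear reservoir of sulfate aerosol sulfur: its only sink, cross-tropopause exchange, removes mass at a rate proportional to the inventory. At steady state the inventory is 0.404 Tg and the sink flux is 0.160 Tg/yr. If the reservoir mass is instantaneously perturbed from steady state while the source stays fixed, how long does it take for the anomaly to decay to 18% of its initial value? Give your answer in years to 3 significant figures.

For a linear reservoir the anomaly decays as exp(−t/τ) with τ = M/F = 0.404/0.160 = 2.525 yr.
exp(−t/τ) = 0.18 ⇒ t = −τ ln(0.18) = 2.525 × 1.715 = 4.330 yr.

4.33 yr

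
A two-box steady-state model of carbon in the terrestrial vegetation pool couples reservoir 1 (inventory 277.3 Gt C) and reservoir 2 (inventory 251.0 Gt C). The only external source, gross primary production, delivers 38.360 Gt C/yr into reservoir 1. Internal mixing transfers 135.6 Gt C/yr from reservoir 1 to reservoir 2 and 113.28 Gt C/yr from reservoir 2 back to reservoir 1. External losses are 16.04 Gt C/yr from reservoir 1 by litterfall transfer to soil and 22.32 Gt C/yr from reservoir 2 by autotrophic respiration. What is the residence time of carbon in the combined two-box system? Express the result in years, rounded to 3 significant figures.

13.8 yr

Residence time in the combined system uses the total inventory and the total *external* removal — internal exchanges between the two boxes cancel.
M_total = 277.3 + 251.0 = 528.30 Gt C.
ΣF_external_out = 16.04 + 22.32 = 38.360 Gt C/yr.
τ = M_total / ΣF_ext = 528.30 / 38.360 = 13.77 yr.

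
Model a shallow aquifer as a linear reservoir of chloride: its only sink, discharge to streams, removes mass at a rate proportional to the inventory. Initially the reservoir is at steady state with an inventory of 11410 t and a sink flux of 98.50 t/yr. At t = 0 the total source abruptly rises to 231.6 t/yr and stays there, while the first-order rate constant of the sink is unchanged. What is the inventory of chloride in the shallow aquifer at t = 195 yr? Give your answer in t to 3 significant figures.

24000 t

Residence time τ = M₀/F₀ = 115.8 yr. The eventual steady state is M_∞ = M₀·(F₁/F₀) = 11410 × 231.6/98.50 = 26828 t.
The anomaly ΔM(t) = M(t) − M_∞ decays as ΔM₀·e^(−t/τ) with ΔM₀ = 11410 − 26828 = −15420 t.
At t = 195 yr, e^(−t/τ) = e^(−1.683) = 0.1857, so ΔM = −2864 t and M = 26828 − 2864 = 23964 t.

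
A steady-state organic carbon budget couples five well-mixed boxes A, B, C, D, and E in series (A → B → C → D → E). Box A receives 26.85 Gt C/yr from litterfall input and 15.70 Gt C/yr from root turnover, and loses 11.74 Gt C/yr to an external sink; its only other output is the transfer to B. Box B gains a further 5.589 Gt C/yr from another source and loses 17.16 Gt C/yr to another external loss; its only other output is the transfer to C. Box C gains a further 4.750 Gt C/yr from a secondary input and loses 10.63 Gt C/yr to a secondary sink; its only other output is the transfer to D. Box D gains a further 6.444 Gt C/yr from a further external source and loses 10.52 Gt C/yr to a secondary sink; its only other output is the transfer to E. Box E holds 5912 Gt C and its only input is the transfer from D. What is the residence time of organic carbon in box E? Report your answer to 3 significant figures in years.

Box A: F(A→B) = (26.85 + 15.70) − 11.74 = 30.810 Gt C/yr.
Box B: F(B→C) = (30.810 + 5.589) − 17.16 = 19.239 Gt C/yr.
Box C: F(C→D) = (19.239 + 4.750) − 10.63 = 13.359 Gt C/yr.
Box D: F(D→E) = (13.359 + 6.444) − 10.52 = 9.2830 Gt C/yr.
Box E throughput = its input = 9.2830 Gt C/yr; τ = 5912 / 9.2830 = 636.9 yr.

637 yr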